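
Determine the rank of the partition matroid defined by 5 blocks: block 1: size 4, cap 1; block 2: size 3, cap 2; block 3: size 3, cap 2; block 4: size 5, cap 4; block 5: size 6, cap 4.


Rank of a partition matroid = sum of min(|Si|, ci) for each block.
= min(4,1) + min(3,2) + min(3,2) + min(5,4) + min(6,4)
= 1 + 2 + 2 + 4 + 4
= 13.

13


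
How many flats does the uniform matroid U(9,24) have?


Flats of U(9,24): every subset of size < 9 is a flat, plus E itself.
Count = C(24,0) + C(24,1) + C(24,2) + C(24,3) + C(24,4) + C(24,5) + C(24,6) + C(24,7) + C(24,8) + 1
     = 1 + 24 + 276 + 2024 + 10626 + 42504 + 134596 + 346104 + 735471 + 1
     = 1271627.

1271627


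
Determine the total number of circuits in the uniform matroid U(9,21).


In U(9,21), circuits are the (10)-element subsets.
Any set of 10 elements is dependent, and removing any one element gives
an independent set of size 9, so it is a minimal dependent set.
Number of circuits = C(21,10) = 21! / (10! * 11!) = 352716.

352716


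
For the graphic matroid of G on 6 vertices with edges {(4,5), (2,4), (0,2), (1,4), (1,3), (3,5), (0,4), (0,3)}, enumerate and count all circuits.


A circuit in a graphic matroid = edge set of a simple cycle.
G has 6 vertices and 8 edges.
Enumerating all minimal edge subsets forming cycles...
Total circuits found: 6.

6


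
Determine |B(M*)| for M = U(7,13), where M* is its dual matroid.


The dual of U(r,n) is U(n-r, n) = U(6,13).
Bases of U(6,13) are all (6)-element subsets.
|B(M*)| = (13 choose 6) = 1716.

1716


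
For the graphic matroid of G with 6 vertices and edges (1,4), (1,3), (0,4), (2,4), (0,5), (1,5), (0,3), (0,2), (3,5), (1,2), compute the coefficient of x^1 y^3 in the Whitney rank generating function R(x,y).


R(x,y) = sum over A in 2^E of x^(r(E)-r(A)) * y^(|A|-r(A)).
G has 6 vertices, 10 edges. r(E) = 5.
Enumerate all 2^10 = 1024 subsets.
Count subsets with r(E)-r(A)=1 and |A|-r(A)=3: 4.

4


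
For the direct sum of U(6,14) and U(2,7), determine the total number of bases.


Bases of a direct sum M1 + M2: |B| = |B(M1)| * |B(M2)|.
|B(U(6,14))| = C(14,6) = 3003.
|B(U(2,7))| = C(7,2) = 21.
Total bases = 3003 * 21 = 63063.

63063


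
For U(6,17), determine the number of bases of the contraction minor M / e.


Contracting e from U(6,17) gives U(5,16).
Bases of U(5,16) = (16 choose 5) = 4368.

4368


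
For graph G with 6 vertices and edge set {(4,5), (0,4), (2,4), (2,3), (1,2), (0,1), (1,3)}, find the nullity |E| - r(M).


Cycle rank (nullity) = |E| - r(M) = |E| - (|V| - c).
|E| = 7, |V| = 6, c = 1.
Nullity = 7 - (6 - 1) = 7 - 5 = 2.

2


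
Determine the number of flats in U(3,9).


Flats of U(3,9): every subset of size < 3 is a flat, plus E itself.
Count = (9 choose 0) + (9 choose 1) + (9 choose 2) + 1
     = 1 + 9 + 36 + 1
     = 47.

47


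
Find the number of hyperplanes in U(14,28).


Hyperplanes of U(14,28) are flats of rank 13.
In a uniform matroid, these are exactly the (13)-element subsets.
Count = (28 choose 13) = 37442160.

37442160


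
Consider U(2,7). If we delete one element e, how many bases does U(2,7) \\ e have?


Deleting e from U(2,7) gives U(2,6) since n > r.
Bases of U(2,6) = C(6,2) = 6! / (2! * 4!) = 15.

15


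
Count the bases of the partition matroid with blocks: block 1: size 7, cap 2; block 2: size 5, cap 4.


A basis picks exactly ci elements from block i.
Number of bases = product of C(|Si|, ci).
= C(7,2) * C(5,4)
= 21 * 5
= 105.

105


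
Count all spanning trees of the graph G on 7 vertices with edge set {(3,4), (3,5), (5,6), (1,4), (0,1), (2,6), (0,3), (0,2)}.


By Kirchhoff's matrix tree theorem, the number of spanning trees equals
the determinant of any cofactor of the Laplacian matrix L.
G has 7 vertices and 8 edges.
Computing the (6 x 6) cofactor determinant gives 19.

19


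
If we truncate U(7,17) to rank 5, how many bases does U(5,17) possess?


Truncating U(7,17) to rank 5 gives U(5,17).
Bases of U(5,17) are all 5-element subsets of 17 elements.
Number of bases = C(17,5) = 6188.

6188


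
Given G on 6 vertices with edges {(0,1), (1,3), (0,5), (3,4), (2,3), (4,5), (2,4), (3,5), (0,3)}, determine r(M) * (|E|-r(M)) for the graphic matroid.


r(M) = |V| - c = 6 - 1 = 5.
nullity = |E| - r(M) = 9 - 5 = 4.
Product = 5 * 4 = 20.

20


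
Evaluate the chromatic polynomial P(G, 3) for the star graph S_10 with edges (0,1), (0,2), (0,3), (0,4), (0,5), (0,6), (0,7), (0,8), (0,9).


P(tree, k) = k * (k-1)^(9) for any tree on 10 vertices.
P(3) = 3 * 2^9 = 3 * 512 = 1536.

1536


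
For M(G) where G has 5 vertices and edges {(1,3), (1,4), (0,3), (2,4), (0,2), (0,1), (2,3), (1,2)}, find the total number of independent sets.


An independent set in a graphic matroid is an acyclic edge subset.
G has 5 vertices and 8 edges.
Enumerate all 2^8 = 256 subsets, checking for acyclicity.
Total independent sets = 128.

128


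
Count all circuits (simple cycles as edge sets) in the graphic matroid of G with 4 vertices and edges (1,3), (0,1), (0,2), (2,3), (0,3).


A circuit in a graphic matroid = edge set of a simple cycle.
G has 4 vertices and 5 edges.
Enumerating all minimal edge subsets forming cycles...
Total circuits found: 3.

3


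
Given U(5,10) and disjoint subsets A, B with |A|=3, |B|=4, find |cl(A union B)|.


|A union B| = 3 + 4 = 7 (disjoint).
In U(5,10), cl(S) = S if |S| < 5, else cl(S) = E.
Since 7 >= 5, cl(A union B) = E.
|cl(A union B)| = 10.

10


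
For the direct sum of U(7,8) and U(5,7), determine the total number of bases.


Bases of a direct sum M1 + M2: |B| = |B(M1)| * |B(M2)|.
|B(U(7,8))| = C(8,7) = 8.
|B(U(5,7))| = C(7,5) = 21.
Total bases = 8 * 21 = 168.

168


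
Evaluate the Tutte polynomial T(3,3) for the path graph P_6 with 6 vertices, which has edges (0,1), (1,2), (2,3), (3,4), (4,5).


A path on 6 vertices is a tree with 5 edges.
T(x,y) = x^(5) for any tree.
T(3,3) = 3^5 = 243.

243


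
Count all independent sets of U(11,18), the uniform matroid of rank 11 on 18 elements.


Independent sets of U(11,18) are all subsets of size <= 11.
Count = (18 choose 0) + (18 choose 1) + (18 choose 2) + (18 choose 3) + (18 choose 4) + (18 choose 5) + (18 choose 6) + (18 choose 7) + (18 choose 8) + (18 choose 9) + (18 choose 10) + (18 choose 11)
     = 1 + 18 + 153 + 816 + 3060 + 8568 + 18564 + 31824 + 43758 + 48620 + 43758 + 31824
     = 230964.

230964


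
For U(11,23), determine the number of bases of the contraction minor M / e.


Contracting e from U(11,23) gives U(10,22).
Bases of U(10,22) = C(22,10) = 22! / (10! * 12!) = 646646.

646646


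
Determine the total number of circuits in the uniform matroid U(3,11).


In U(3,11), circuits are the (4)-element subsets.
Any set of 4 elements is dependent, and removing any one element gives
an independent set of size 3, so it is a minimal dependent set.
Number of circuits = C(11,4) = (11 * 10 * 9 * 8) / (1 * 2 * 3 * 4) = 330.

330


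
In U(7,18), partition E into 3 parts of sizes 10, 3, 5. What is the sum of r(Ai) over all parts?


r(Ai) = min(|Ai|, 7) for each part.
Sum = min(10,7) + min(3,7) + min(5,7)
    = 7 + 3 + 5
    = 15.

15


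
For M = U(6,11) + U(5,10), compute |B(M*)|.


(M1+M2)* = M1* + M2*.
M1* = U(5,11), bases: C(11,5) = 462.
M2* = U(5,10), bases: C(10,5) = 252.
|B(M*)| = 462 * 252 = 116424.

116424


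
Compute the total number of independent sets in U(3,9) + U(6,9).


For a direct sum, |I(M1+M2)| = |I(M1)| * |I(M2)|.
|I(U(3,9))| = sum C(9,k) for k=0..3 = 130.
|I(U(6,9))| = sum C(9,k) for k=0..6 = 466.
Total = 130 * 466 = 60580.

60580


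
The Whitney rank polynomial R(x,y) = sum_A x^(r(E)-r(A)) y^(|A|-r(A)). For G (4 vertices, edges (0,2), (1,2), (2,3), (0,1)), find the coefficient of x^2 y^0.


R(x,y) = sum over A in 2^E of x^(r(E)-r(A)) * y^(|A|-r(A)).
G has 4 vertices, 4 edges. r(E) = 3.
Enumerate all 2^4 = 16 subsets.
Count subsets with r(E)-r(A)=2 and |A|-r(A)=0: 4.

4


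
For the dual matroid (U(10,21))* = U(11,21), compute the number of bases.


The dual of U(r,n) is U(n-r, n) = U(11,21).
Bases of U(11,21) are all (11)-element subsets.
|B(M*)| = C(21,11) = 352716.

352716


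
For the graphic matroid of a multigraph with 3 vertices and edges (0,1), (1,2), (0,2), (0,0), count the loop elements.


In a graphic matroid, a loop is a self-loop edge (u,u) with rank 0.
Examining all 4 edges for self-loops...
Self-loops found: (0,0)
Number of loops = 1.

1


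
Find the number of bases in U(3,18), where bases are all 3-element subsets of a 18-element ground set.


Bases of U(3,18) are all 3-element subsets of the 18-element ground set.
Number of bases = C(18,3).
C(18,3) = 18! / (3! * 15!) = 816.

816


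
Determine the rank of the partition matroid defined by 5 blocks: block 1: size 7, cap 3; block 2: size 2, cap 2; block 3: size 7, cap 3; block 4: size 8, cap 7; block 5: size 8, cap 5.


Rank of a partition matroid = sum of min(|Si|, ci) for each block.
= min(7,3) + min(2,2) + min(7,3) + min(8,7) + min(8,5)
= 3 + 2 + 3 + 7 + 5
= 20.

20


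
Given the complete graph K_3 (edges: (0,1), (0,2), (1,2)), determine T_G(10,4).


T(K_3; x,y) = x^2 + x + y.
T(10,4) = 100 + 10 + 4 = 114.

114


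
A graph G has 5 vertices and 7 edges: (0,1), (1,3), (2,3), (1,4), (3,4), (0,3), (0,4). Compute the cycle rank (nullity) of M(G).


Cycle rank (nullity) = |E| - r(M) = |E| - (|V| - c).
|E| = 7, |V| = 5, c = 1.
Nullity = 7 - (5 - 1) = 7 - 4 = 3.

3


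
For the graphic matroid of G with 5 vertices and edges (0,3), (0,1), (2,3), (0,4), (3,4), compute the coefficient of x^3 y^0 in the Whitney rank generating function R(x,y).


R(x,y) = sum over A in 2^E of x^(r(E)-r(A)) * y^(|A|-r(A)).
G has 5 vertices, 5 edges. r(E) = 4.
Enumerate all 2^5 = 32 subsets.
Count subsets with r(E)-r(A)=3 and |A|-r(A)=0: 5.

5


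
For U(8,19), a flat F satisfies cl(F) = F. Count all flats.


Flats of U(8,19): every subset of size < 8 is a flat, plus E itself.
Count = C(19,0) + C(19,1) + C(19,2) + C(19,3) + C(19,4) + C(19,5) + C(19,6) + C(19,7) + 1
     = 1 + 19 + 171 + 969 + 3876 + 11628 + 27132 + 50388 + 1
     = 94185.

94185


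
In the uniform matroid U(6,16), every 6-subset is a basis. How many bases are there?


Bases of U(6,16) are all 6-element subsets of the 16-element ground set.
Number of bases = C(16,6).
C(16,6) = 16! / (6! * 10!) = 8008.

8008


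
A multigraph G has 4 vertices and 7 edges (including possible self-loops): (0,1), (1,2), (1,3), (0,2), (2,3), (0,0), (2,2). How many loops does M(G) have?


In a graphic matroid, a loop is a self-loop edge (u,u) with rank 0.
Examining all 7 edges for self-loops...
Self-loops found: (0,0), (2,2)
Number of loops = 2.

2


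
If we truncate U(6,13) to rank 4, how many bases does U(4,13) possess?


Truncating U(6,13) to rank 4 gives U(4,13).
Bases of U(4,13) are all 4-element subsets of 13 elements.
Number of bases = C(13,4) = 13! / (4! * 9!) = 715.

715


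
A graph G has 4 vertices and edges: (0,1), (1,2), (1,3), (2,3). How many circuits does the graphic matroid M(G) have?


A circuit in a graphic matroid = edge set of a simple cycle.
G has 4 vertices and 4 edges.
Enumerating all minimal edge subsets forming cycles...
Total circuits found: 1.

1


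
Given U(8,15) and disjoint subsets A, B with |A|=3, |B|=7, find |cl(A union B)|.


|A union B| = 3 + 7 = 10 (disjoint).
In U(8,15), cl(S) = S if |S| < 8, else cl(S) = E.
Since 10 >= 8, cl(A union B) = E.
|cl(A union B)| = 15.

15


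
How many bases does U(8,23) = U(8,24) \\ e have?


Deleting e from U(8,24) gives U(8,23) since n > r.
Bases of U(8,23) = C(23,8) = 23! / (8! * 15!) = 490314.

490314


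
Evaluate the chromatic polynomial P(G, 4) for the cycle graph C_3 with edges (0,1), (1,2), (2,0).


P(C_3, k) = (k-1)^3 + (-1)^3*(k-1).
P(4) = (3)^3 - 3
= 27 - 3 = 24.

24


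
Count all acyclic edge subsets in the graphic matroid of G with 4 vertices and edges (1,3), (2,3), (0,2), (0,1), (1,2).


An independent set in a graphic matroid is an acyclic edge subset.
G has 4 vertices and 5 edges.
Enumerate all 2^5 = 32 subsets, checking for acyclicity.
Total independent sets = 24.

24


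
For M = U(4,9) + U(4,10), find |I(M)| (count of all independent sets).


For a direct sum, |I(M1+M2)| = |I(M1)| * |I(M2)|.
|I(U(4,9))| = sum C(9,k) for k=0..4 = 256.
|I(U(4,10))| = sum C(10,k) for k=0..4 = 386.
Total = 256 * 386 = 98816.

98816


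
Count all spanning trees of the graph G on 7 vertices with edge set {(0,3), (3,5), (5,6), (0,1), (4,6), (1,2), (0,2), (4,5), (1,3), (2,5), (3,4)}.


By Kirchhoff's matrix tree theorem, the number of spanning trees equals
the determinant of any cofactor of the Laplacian matrix L.
G has 7 vertices and 11 edges.
Computing the (6 x 6) cofactor determinant gives 168.

168


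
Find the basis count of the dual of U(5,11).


The dual of U(r,n) is U(n-r, n) = U(6,11).
Bases of U(6,11) are all (6)-element subsets.
|B(M*)| = (11 choose 6) = 462.

462


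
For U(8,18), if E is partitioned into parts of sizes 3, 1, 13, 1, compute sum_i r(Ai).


r(Ai) = min(|Ai|, 8) for each part.
Sum = min(3,8) + min(1,8) + min(13,8) + min(1,8)
    = 3 + 1 + 8 + 1
    = 13.

13


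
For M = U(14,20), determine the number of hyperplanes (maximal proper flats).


Hyperplanes of U(14,20) are flats of rank 13.
In a uniform matroid, these are exactly the (13)-element subsets.
Count = C(20,13) = 20! / (13! * 7!) = 77520.

77520


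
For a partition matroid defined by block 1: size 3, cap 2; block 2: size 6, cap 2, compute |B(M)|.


A basis picks exactly ci elements from block i.
Number of bases = product of C(|Si|, ci).
= C(3,2) * C(6,2)
= 3 * 15
= 45.

45


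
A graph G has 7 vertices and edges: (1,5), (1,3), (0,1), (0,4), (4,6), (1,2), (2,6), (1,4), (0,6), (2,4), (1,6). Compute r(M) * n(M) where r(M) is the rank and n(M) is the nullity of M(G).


r(M) = |V| - c = 7 - 1 = 6.
nullity = |E| - r(M) = 11 - 6 = 5.
Product = 6 * 5 = 30.

30


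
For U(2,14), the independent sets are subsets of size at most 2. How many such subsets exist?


Independent sets of U(2,14) are all subsets of size <= 2.
Count = (14 choose 0) + (14 choose 1) + (14 choose 2)
     = 1 + 14 + 91
     = 106.

106


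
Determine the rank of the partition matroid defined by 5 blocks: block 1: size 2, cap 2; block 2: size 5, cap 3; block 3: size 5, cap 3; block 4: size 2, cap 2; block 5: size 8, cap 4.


Rank of a partition matroid = sum of min(|Si|, ci) for each block.
= min(2,2) + min(5,3) + min(5,3) + min(2,2) + min(8,4)
= 2 + 3 + 3 + 2 + 4
= 14.

14


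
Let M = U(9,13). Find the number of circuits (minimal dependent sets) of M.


In U(9,13), circuits are the (10)-element subsets.
Any set of 10 elements is dependent, and removing any one element gives
an independent set of size 9, so it is a minimal dependent set.
Number of circuits = (13 choose 10) = 286.

286


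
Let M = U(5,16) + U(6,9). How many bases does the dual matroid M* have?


(M1+M2)* = M1* + M2*.
M1* = U(11,16), bases: C(16,11) = 4368.
M2* = U(3,9), bases: C(9,3) = 84.
|B(M*)| = 4368 * 84 = 366912.

366912


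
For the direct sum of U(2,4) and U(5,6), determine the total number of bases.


Bases of a direct sum M1 + M2: |B| = |B(M1)| * |B(M2)|.
|B(U(2,4))| = C(4,2) = 6.
|B(U(5,6))| = C(6,5) = 6.
Total bases = 6 * 6 = 36.

36


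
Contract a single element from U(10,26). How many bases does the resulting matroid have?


Contracting e from U(10,26) gives U(9,25).
Bases of U(9,25) = C(25,9) = 25! / (9! * 16!) = 2042975.

2042975


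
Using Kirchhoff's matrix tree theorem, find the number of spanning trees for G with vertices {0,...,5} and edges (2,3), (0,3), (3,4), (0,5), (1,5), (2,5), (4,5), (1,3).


By Kirchhoff's matrix tree theorem, the number of spanning trees equals
the determinant of any cofactor of the Laplacian matrix L.
G has 6 vertices and 8 edges.
Computing the (5 x 5) cofactor determinant gives 32.

32


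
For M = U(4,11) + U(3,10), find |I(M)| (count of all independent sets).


For a direct sum, |I(M1+M2)| = |I(M1)| * |I(M2)|.
|I(U(4,11))| = sum C(11,k) for k=0..4 = 562.
|I(U(3,10))| = sum C(10,k) for k=0..3 = 176.
Total = 562 * 176 = 98912.

98912


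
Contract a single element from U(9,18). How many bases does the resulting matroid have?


Contracting e from U(9,18) gives U(8,17).
Bases of U(8,17) = C(17,8) = 24310.

24310


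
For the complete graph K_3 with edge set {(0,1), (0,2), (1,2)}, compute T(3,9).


T(K_3; x,y) = x^2 + x + y.
T(3,9) = 9 + 3 + 9 = 21.

21


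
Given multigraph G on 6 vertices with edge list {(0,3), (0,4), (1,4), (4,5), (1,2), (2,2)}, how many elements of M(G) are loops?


In a graphic matroid, a loop is a self-loop edge (u,u) with rank 0.
Examining all 6 edges for self-loops...
Self-loops found: (2,2)
Number of loops = 1.

1


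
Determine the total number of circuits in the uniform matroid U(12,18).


In U(12,18), circuits are the (13)-element subsets.
Any set of 13 elements is dependent, and removing any one element gives
an independent set of size 12, so it is a minimal dependent set.
Number of circuits = C(18,13) = 8568.

8568


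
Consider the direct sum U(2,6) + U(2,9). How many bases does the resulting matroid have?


Bases of a direct sum M1 + M2: |B| = |B(M1)| * |B(M2)|.
|B(U(2,6))| = C(6,2) = 15.
|B(U(2,9))| = C(9,2) = 36.
Total bases = 15 * 36 = 540.

540


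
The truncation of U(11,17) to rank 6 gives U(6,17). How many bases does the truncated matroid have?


Truncating U(11,17) to rank 6 gives U(6,17).
Bases of U(6,17) are all 6-element subsets of 17 elements.
Number of bases = (17 choose 6) = 12376.

12376


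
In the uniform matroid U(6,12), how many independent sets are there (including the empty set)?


Independent sets of U(6,12) are all subsets of size <= 6.
Count = (12 choose 0) + (12 choose 1) + (12 choose 2) + (12 choose 3) + (12 choose 4) + (12 choose 5) + (12 choose 6)
     = 1 + 12 + 66 + 220 + 495 + 792 + 924
     = 2510.

2510


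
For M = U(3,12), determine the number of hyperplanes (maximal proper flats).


Hyperplanes of U(3,12) are flats of rank 2.
In a uniform matroid, these are exactly the (2)-element subsets.
Count = C(12,2) = 12! / (2! * 10!) = 66.

66


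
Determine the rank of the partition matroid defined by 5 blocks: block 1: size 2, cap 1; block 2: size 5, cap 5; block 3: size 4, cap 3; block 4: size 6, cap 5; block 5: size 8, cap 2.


Rank of a partition matroid = sum of min(|Si|, ci) for each block.
= min(2,1) + min(5,5) + min(4,3) + min(6,5) + min(8,2)
= 1 + 5 + 3 + 5 + 2
= 16.

16


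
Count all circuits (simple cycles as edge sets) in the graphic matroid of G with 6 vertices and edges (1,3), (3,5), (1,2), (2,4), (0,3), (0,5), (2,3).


A circuit in a graphic matroid = edge set of a simple cycle.
G has 6 vertices and 7 edges.
Enumerating all minimal edge subsets forming cycles...
Total circuits found: 2.

2


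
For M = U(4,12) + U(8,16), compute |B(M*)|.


(M1+M2)* = M1* + M2*.
M1* = U(8,12), bases: C(12,8) = 495.
M2* = U(8,16), bases: C(16,8) = 12870.
|B(M*)| = 495 * 12870 = 6370650.

6370650


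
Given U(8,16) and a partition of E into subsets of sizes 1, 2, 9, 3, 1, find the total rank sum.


r(Ai) = min(|Ai|, 8) for each part.
Sum = min(1,8) + min(2,8) + min(9,8) + min(3,8) + min(1,8)
    = 1 + 2 + 8 + 3 + 1
    = 15.

15


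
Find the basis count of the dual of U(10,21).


The dual of U(r,n) is U(n-r, n) = U(11,21).
Bases of U(11,21) are all (11)-element subsets.
|B(M*)| = (21 choose 11) = 352716.

352716


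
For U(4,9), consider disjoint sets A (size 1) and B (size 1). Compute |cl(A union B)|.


|A union B| = 1 + 1 = 2 (disjoint).
In U(4,9), cl(S) = S if |S| < 4, else cl(S) = E.
Since 2 < 4, cl(A union B) = A union B.
|cl(A union B)| = 2.

2


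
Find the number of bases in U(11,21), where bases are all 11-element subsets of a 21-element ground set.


Bases of U(11,21) are all 11-element subsets of the 21-element ground set.
Number of bases = C(21,11).
C(21,11) = 352716.

352716


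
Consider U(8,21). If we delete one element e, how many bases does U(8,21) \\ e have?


Deleting e from U(8,21) gives U(8,20) since n > r.
Bases of U(8,20) = (20 choose 8) = 125970.

125970


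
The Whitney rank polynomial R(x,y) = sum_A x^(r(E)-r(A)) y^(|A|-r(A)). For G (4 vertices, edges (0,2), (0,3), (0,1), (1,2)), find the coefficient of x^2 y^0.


R(x,y) = sum over A in 2^E of x^(r(E)-r(A)) * y^(|A|-r(A)).
G has 4 vertices, 4 edges. r(E) = 3.
Enumerate all 2^4 = 16 subsets.
Count subsets with r(E)-r(A)=2 and |A|-r(A)=0: 4.

4


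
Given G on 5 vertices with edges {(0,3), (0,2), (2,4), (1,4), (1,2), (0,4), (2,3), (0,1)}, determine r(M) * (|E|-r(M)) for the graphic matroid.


r(M) = |V| - c = 5 - 1 = 4.
nullity = |E| - r(M) = 8 - 4 = 4.
Product = 4 * 4 = 16.

16


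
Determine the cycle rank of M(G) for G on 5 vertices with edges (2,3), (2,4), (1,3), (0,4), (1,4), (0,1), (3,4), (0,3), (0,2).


Cycle rank (nullity) = |E| - r(M) = |E| - (|V| - c).
|E| = 9, |V| = 5, c = 1.
Nullity = 9 - (5 - 1) = 9 - 4 = 5.

5


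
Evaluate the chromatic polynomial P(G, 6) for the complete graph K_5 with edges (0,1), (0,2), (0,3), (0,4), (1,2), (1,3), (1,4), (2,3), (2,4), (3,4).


P(K_5, k) = k(k-1)(k-2)...(k-4).
P(6) = (6) * (5) * (4) * (3) * (2) = 720.

720


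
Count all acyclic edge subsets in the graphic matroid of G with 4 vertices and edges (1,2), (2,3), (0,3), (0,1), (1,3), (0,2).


An independent set in a graphic matroid is an acyclic edge subset.
G has 4 vertices and 6 edges.
Enumerate all 2^6 = 64 subsets, checking for acyclicity.
Total independent sets = 38.

38


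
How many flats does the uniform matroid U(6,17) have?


Flats of U(6,17): every subset of size < 6 is a flat, plus E itself.
Count = C(17,0) + C(17,1) + C(17,2) + C(17,3) + C(17,4) + C(17,5) + 1
     = 1 + 17 + 136 + 680 + 2380 + 6188 + 1
     = 9403.

9403


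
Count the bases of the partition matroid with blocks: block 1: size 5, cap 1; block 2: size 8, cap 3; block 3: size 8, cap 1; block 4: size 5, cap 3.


A basis picks exactly ci elements from block i.
Number of bases = product of C(|Si|, ci).
= C(5,1) * C(8,3) * C(8,1) * C(5,3)
= 5 * 56 * 8 * 10
= 22400.

22400


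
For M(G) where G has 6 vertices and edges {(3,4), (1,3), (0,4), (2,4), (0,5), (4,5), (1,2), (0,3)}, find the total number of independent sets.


An independent set in a graphic matroid is an acyclic edge subset.
G has 6 vertices and 8 edges.
Enumerate all 2^8 = 256 subsets, checking for acyclicity.
Total independent sets = 178.

178


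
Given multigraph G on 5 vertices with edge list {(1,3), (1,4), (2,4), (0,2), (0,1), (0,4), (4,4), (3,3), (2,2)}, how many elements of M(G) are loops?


In a graphic matroid, a loop is a self-loop edge (u,u) with rank 0.
Examining all 9 edges for self-loops...
Self-loops found: (4,4), (3,3), (2,2)
Number of loops = 3.

3


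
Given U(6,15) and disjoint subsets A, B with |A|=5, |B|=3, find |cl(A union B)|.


|A union B| = 5 + 3 = 8 (disjoint).
In U(6,15), cl(S) = S if |S| < 6, else cl(S) = E.
Since 8 >= 6, cl(A union B) = E.
|cl(A union B)| = 15.

15


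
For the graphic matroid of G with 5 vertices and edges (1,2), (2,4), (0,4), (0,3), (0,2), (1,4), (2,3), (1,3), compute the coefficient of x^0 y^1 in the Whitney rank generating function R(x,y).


R(x,y) = sum over A in 2^E of x^(r(E)-r(A)) * y^(|A|-r(A)).
G has 5 vertices, 8 edges. r(E) = 4.
Enumerate all 2^8 = 256 subsets.
Count subsets with r(E)-r(A)=0 and |A|-r(A)=1: 52.

52


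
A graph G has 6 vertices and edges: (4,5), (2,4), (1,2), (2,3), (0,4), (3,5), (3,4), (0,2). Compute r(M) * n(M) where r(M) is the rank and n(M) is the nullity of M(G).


r(M) = |V| - c = 6 - 1 = 5.
nullity = |E| - r(M) = 8 - 5 = 3.
Product = 5 * 3 = 15.

15


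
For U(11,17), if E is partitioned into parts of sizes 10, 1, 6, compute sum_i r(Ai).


r(Ai) = min(|Ai|, 11) for each part.
Sum = min(10,11) + min(1,11) + min(6,11)
    = 10 + 1 + 6
    = 17.

17


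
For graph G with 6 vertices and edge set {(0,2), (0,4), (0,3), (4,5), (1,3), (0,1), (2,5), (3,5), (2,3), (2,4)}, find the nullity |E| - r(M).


Cycle rank (nullity) = |E| - r(M) = |E| - (|V| - c).
|E| = 10, |V| = 6, c = 1.
Nullity = 10 - (6 - 1) = 10 - 5 = 5.

5


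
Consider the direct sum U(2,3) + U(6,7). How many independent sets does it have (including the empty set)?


For a direct sum, |I(M1+M2)| = |I(M1)| * |I(M2)|.
|I(U(2,3))| = sum C(3,k) for k=0..2 = 7.
|I(U(6,7))| = sum C(7,k) for k=0..6 = 127.
Total = 7 * 127 = 889.

889


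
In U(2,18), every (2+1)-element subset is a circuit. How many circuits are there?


In U(2,18), circuits are the (3)-element subsets.
Any set of 3 elements is dependent, and removing any one element gives
an independent set of size 2, so it is a minimal dependent set.
Number of circuits = (18 choose 3) = 816.

816


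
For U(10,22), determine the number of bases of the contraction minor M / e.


Contracting e from U(10,22) gives U(9,21).
Bases of U(9,21) = C(21,9) = 21! / (9! * 12!) = 293930.

293930


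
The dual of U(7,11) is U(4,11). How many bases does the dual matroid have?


The dual of U(r,n) is U(n-r, n) = U(4,11).
Bases of U(4,11) are all (4)-element subsets.
|B(M*)| = (11 choose 4) = 330.

330


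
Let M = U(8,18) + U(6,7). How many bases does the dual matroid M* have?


(M1+M2)* = M1* + M2*.
M1* = U(10,18), bases: C(18,10) = 43758.
M2* = U(1,7), bases: C(7,1) = 7.
|B(M*)| = 43758 * 7 = 306306.

306306


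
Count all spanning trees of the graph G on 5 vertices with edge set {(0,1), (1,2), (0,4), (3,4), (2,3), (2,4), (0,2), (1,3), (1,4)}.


By Kirchhoff's matrix tree theorem, the number of spanning trees equals
the determinant of any cofactor of the Laplacian matrix L.
G has 5 vertices and 9 edges.
Computing the (4 x 4) cofactor determinant gives 75.

75


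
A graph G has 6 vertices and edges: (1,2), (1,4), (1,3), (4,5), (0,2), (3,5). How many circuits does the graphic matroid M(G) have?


A circuit in a graphic matroid = edge set of a simple cycle.
G has 6 vertices and 6 edges.
Enumerating all minimal edge subsets forming cycles...
Total circuits found: 1.

1


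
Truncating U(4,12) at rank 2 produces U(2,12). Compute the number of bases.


Truncating U(4,12) to rank 2 gives U(2,12).
Bases of U(2,12) are all 2-element subsets of 12 elements.
Number of bases = (12 choose 2) = 66.

66


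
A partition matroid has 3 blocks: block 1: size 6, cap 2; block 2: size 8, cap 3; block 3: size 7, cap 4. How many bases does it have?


A basis picks exactly ci elements from block i.
Number of bases = product of C(|Si|, ci).
= C(6,2) * C(8,3) * C(7,4)
= 15 * 56 * 35
= 29400.

29400


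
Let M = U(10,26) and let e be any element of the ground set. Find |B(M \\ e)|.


Deleting e from U(10,26) gives U(10,25) since n > r.
Bases of U(10,25) = (25 choose 10) = 3268760.

3268760


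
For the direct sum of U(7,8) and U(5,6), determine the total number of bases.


Bases of a direct sum M1 + M2: |B| = |B(M1)| * |B(M2)|.
|B(U(7,8))| = C(8,7) = 8.
|B(U(5,6))| = C(6,5) = 6.
Total bases = 8 * 6 = 48.

48


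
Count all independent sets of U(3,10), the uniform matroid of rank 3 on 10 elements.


Independent sets of U(3,10) are all subsets of size <= 3.
Count = (10 choose 0) + (10 choose 1) + (10 choose 2) + (10 choose 3)
     = 1 + 10 + 45 + 120
     = 176.

176


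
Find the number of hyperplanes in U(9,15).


Hyperplanes of U(9,15) are flats of rank 8.
In a uniform matroid, these are exactly the (8)-element subsets.
Count = (15 choose 8) = 6435.

6435


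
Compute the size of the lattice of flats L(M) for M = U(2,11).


Flats of U(2,11): every subset of size < 2 is a flat, plus E itself.
Count = (11 choose 0) + (11 choose 1) + 1
     = 1 + 11 + 1
     = 13.

13


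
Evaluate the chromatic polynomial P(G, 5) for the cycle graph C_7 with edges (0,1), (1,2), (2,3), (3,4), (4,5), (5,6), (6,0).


P(C_7, k) = (k-1)^7 + (-1)^7*(k-1).
P(5) = (4)^7 - 4
= 16384 - 4 = 16380.

16380


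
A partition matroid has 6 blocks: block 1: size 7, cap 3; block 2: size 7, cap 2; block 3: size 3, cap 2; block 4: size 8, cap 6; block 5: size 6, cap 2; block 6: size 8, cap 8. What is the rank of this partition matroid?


Rank of a partition matroid = sum of min(|Si|, ci) for each block.
= min(7,3) + min(7,2) + min(3,2) + min(8,6) + min(6,2) + min(8,8)
= 3 + 2 + 2 + 6 + 2 + 8
= 23.

23


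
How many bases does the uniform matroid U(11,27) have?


Bases of U(11,27) are all 11-element subsets of the 27-element ground set.
Number of bases = C(27,11).
(27 choose 11) = 13037895.

13037895


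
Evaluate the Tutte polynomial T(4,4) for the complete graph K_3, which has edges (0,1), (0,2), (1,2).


T(K_3; x,y) = x^2 + x + y.
T(4,4) = 16 + 4 + 4 = 24.

24


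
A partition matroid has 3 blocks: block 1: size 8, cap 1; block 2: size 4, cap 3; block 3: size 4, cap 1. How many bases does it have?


A basis picks exactly ci elements from block i.
Number of bases = product of C(|Si|, ci).
= C(8,1) * C(4,3) * C(4,1)
= 8 * 4 * 4
= 128.

128


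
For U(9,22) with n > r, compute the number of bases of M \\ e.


Deleting e from U(9,22) gives U(9,21) since n > r.
Bases of U(9,21) = (21 choose 9) = 293930.

293930


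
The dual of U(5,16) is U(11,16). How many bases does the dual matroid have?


The dual of U(r,n) is U(n-r, n) = U(11,16).
Bases of U(11,16) are all (11)-element subsets.
|B(M*)| = (16 choose 11) = 4368.

4368


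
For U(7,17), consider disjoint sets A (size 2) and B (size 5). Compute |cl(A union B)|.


|A union B| = 2 + 5 = 7 (disjoint).
In U(7,17), cl(S) = S if |S| < 7, else cl(S) = E.
Since 7 >= 7, cl(A union B) = E.
|cl(A union B)| = 17.

17


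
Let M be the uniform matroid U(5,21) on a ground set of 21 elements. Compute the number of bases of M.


Bases of U(5,21) are all 5-element subsets of the 21-element ground set.
Number of bases = C(21,5).
C(21,5) = 20349.

20349


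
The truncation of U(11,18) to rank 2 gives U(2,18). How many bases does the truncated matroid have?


Truncating U(11,18) to rank 2 gives U(2,18).
Bases of U(2,18) are all 2-element subsets of 18 elements.
Number of bases = C(18,2) = (18 * 17) / (1 * 2) = 153.

153


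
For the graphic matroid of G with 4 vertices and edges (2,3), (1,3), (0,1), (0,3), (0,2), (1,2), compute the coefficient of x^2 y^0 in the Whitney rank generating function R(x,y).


R(x,y) = sum over A in 2^E of x^(r(E)-r(A)) * y^(|A|-r(A)).
G has 4 vertices, 6 edges. r(E) = 3.
Enumerate all 2^6 = 64 subsets.
Count subsets with r(E)-r(A)=2 and |A|-r(A)=0: 6.

6


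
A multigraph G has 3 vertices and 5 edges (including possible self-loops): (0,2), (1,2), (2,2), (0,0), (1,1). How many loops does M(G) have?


In a graphic matroid, a loop is a self-loop edge (u,u) with rank 0.
Examining all 5 edges for self-loops...
Self-loops found: (2,2), (0,0), (1,1)
Number of loops = 3.

3


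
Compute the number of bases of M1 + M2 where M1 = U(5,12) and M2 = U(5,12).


Bases of a direct sum M1 + M2: |B| = |B(M1)| * |B(M2)|.
|B(U(5,12))| = C(12,5) = 792.
|B(U(5,12))| = C(12,5) = 792.
Total bases = 792 * 792 = 627264.

627264


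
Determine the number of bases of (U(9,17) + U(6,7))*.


(M1+M2)* = M1* + M2*.
M1* = U(8,17), bases: C(17,8) = 24310.
M2* = U(1,7), bases: C(7,1) = 7.
|B(M*)| = 24310 * 7 = 170170.

170170


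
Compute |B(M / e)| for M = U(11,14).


Contracting e from U(11,14) gives U(10,13).
Bases of U(10,13) = C(13,10) = 13! / (10! * 3!) = 286.

286


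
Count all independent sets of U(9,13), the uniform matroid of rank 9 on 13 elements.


Independent sets of U(9,13) are all subsets of size <= 9.
Count = (13 choose 0) + (13 choose 1) + (13 choose 2) + (13 choose 3) + (13 choose 4) + (13 choose 5) + (13 choose 6) + (13 choose 7) + (13 choose 8) + (13 choose 9)
     = 1 + 13 + 78 + 286 + 715 + 1287 + 1716 + 1716 + 1287 + 715
     = 7814.

7814


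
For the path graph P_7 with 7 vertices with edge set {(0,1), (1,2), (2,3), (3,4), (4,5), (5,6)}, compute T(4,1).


A path on 7 vertices is a tree with 6 edges.
T(x,y) = x^(6) for any tree.
T(4,1) = 4^6 = 4096.

4096


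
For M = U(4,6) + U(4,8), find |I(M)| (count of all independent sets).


For a direct sum, |I(M1+M2)| = |I(M1)| * |I(M2)|.
|I(U(4,6))| = sum C(6,k) for k=0..4 = 57.
|I(U(4,8))| = sum C(8,k) for k=0..4 = 163.
Total = 57 * 163 = 9291.

9291


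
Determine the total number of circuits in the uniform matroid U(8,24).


In U(8,24), circuits are the (9)-element subsets.
Any set of 9 elements is dependent, and removing any one element gives
an independent set of size 8, so it is a minimal dependent set.
Number of circuits = C(24,9) = 1307504.

1307504


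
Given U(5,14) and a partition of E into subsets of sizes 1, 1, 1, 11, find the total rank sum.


r(Ai) = min(|Ai|, 5) for each part.
Sum = min(1,5) + min(1,5) + min(1,5) + min(11,5)
    = 1 + 1 + 1 + 5
    = 8.

8


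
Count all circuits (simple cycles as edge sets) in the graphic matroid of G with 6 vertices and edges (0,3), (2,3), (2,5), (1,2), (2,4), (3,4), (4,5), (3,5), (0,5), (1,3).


A circuit in a graphic matroid = edge set of a simple cycle.
G has 6 vertices and 10 edges.
Enumerating all minimal edge subsets forming cycles...
Total circuits found: 19.

19


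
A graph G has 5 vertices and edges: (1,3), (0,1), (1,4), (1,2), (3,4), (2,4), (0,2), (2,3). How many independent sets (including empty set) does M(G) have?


An independent set in a graphic matroid is an acyclic edge subset.
G has 5 vertices and 8 edges.
Enumerate all 2^8 = 256 subsets, checking for acyclicity.
Total independent sets = 128.

128


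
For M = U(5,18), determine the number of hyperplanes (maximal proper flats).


Hyperplanes of U(5,18) are flats of rank 4.
In a uniform matroid, these are exactly the (4)-element subsets.
Count = C(18,4) = (18 * 17 * 16 * 15) / (1 * 2 * 3 * 4) = 3060.

3060


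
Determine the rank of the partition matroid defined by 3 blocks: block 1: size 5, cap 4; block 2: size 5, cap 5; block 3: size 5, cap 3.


Rank of a partition matroid = sum of min(|Si|, ci) for each block.
= min(5,4) + min(5,5) + min(5,3)
= 4 + 5 + 3
= 12.

12


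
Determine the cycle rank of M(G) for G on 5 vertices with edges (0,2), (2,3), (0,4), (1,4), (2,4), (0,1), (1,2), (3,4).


Cycle rank (nullity) = |E| - r(M) = |E| - (|V| - c).
|E| = 8, |V| = 5, c = 1.
Nullity = 8 - (5 - 1) = 8 - 4 = 4.

4


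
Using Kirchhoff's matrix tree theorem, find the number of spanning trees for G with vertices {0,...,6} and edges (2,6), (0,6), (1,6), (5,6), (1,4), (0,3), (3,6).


By Kirchhoff's matrix tree theorem, the number of spanning trees equals
the determinant of any cofactor of the Laplacian matrix L.
G has 7 vertices and 7 edges.
Computing the (6 x 6) cofactor determinant gives 3.

3


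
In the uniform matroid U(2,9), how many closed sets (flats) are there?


Flats of U(2,9): every subset of size < 2 is a flat, plus E itself.
Count = (9 choose 0) + (9 choose 1) + 1
     = 1 + 9 + 1
     = 11.

11


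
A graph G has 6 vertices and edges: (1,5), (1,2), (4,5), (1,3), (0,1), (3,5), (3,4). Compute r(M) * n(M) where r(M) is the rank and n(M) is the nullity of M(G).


r(M) = |V| - c = 6 - 1 = 5.
nullity = |E| - r(M) = 7 - 5 = 2.
Product = 5 * 2 = 10.

10


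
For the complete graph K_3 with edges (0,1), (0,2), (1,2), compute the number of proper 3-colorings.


P(K_3, k) = k(k-1)(k-2)...(k-2).
P(3) = (3) * (2) * (1) = 6.

6


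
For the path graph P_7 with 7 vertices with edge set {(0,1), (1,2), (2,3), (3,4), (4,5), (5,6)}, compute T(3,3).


A path on 7 vertices is a tree with 6 edges.
T(x,y) = x^(6) for any tree.
T(3,3) = 3^6 = 729.

729


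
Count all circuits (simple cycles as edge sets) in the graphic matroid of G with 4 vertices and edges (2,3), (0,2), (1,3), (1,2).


A circuit in a graphic matroid = edge set of a simple cycle.
G has 4 vertices and 4 edges.
Enumerating all minimal edge subsets forming cycles...
Total circuits found: 1.

1


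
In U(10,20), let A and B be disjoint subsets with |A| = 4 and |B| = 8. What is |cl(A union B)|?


|A union B| = 4 + 8 = 12 (disjoint).
In U(10,20), cl(S) = S if |S| < 10, else cl(S) = E.
Since 12 >= 10, cl(A union B) = E.
|cl(A union B)| = 20.

20


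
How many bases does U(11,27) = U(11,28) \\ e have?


Deleting e from U(11,28) gives U(11,27) since n > r.
Bases of U(11,27) = (27 choose 11) = 13037895.

13037895


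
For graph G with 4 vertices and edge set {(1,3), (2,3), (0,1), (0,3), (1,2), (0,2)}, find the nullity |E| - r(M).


Cycle rank (nullity) = |E| - r(M) = |E| - (|V| - c).
|E| = 6, |V| = 4, c = 1.
Nullity = 6 - (4 - 1) = 6 - 3 = 3.

3


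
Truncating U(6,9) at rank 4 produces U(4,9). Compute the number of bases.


Truncating U(6,9) to rank 4 gives U(4,9).
Bases of U(4,9) are all 4-element subsets of 9 elements.
Number of bases = C(9,4) = (9 * 8 * 7 * 6) / (1 * 2 * 3 * 4) = 126.

126


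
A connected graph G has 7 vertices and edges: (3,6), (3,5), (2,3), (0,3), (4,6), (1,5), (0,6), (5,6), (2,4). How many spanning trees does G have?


By Kirchhoff's matrix tree theorem, the number of spanning trees equals
the determinant of any cofactor of the Laplacian matrix L.
G has 7 vertices and 9 edges.
Computing the (6 x 6) cofactor determinant gives 28.

28


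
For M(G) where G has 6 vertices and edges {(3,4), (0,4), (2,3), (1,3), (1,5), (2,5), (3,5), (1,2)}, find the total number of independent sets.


An independent set in a graphic matroid is an acyclic edge subset.
G has 6 vertices and 8 edges.
Enumerate all 2^8 = 256 subsets, checking for acyclicity.
Total independent sets = 152.

152


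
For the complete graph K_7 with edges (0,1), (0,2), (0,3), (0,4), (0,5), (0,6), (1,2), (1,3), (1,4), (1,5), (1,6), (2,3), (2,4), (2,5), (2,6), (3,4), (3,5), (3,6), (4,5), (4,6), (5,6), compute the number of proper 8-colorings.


P(K_7, k) = k(k-1)(k-2)...(k-6).
P(8) = (8) * (7) * (6) * (5) * (4) * (3) * (2) = 40320.

40320


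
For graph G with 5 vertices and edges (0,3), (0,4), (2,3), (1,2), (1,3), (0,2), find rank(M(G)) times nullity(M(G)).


r(M) = |V| - c = 5 - 1 = 4.
nullity = |E| - r(M) = 6 - 4 = 2.
Product = 4 * 2 = 8.

8


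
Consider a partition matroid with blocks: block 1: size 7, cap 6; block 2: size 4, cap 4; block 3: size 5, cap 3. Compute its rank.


Rank of a partition matroid = sum of min(|Si|, ci) for each block.
= min(7,6) + min(4,4) + min(5,3)
= 6 + 4 + 3
= 13.

13


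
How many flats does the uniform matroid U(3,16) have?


Flats of U(3,16): every subset of size < 3 is a flat, plus E itself.
Count = C(16,0) + C(16,1) + C(16,2) + 1
     = 1 + 16 + 120 + 1
     = 138.

138


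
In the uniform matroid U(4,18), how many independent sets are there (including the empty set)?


Independent sets of U(4,18) are all subsets of size <= 4.
Count = C(18,0) + C(18,1) + C(18,2) + C(18,3) + C(18,4)
     = 1 + 18 + 153 + 816 + 3060
     = 4048.

4048


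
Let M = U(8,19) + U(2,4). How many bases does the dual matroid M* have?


(M1+M2)* = M1* + M2*.
M1* = U(11,19), bases: C(19,11) = 75582.
M2* = U(2,4), bases: C(4,2) = 6.
|B(M*)| = 75582 * 6 = 453492.

453492


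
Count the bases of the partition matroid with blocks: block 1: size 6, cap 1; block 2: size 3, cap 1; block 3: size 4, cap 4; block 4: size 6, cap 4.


A basis picks exactly ci elements from block i.
Number of bases = product of C(|Si|, ci).
= C(6,1) * C(3,1) * C(4,4) * C(6,4)
= 6 * 3 * 1 * 15
= 270.

270


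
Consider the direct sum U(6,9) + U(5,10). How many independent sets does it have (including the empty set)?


For a direct sum, |I(M1+M2)| = |I(M1)| * |I(M2)|.
|I(U(6,9))| = sum C(9,k) for k=0..6 = 466.
|I(U(5,10))| = sum C(10,k) for k=0..5 = 638.
Total = 466 * 638 = 297308.

297308
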